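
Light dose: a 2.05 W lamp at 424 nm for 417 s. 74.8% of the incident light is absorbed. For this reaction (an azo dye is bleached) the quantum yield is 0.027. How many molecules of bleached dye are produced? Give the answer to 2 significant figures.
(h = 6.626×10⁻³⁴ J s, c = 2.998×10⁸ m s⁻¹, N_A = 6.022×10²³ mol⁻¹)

Photon energy at 424 nm: hc/λ = (6.626×10⁻³⁴)(2.998×10⁸)/(424×10⁻⁹) = 4.685×10⁻¹⁹ J.
Energy delivered: (2.05 W)(417 s) = 854.8 J.
Photons incident: 854.8 / 4.685×10⁻¹⁹ = 1.825×10²¹, i.e. 1.825×10²¹/6.022×10²³ = 0.003031 mol.
Photons absorbed: 0.748 × 0.003031 = 0.002267 mol.
Product: Φ × n_abs = 0.027 × 0.002267 = 6.121×10⁻⁵ mol.
As a count: 6.121×10⁻⁵ × 6.022×10²³ = 3.7×10¹⁹.

3.7×10¹⁹ molecules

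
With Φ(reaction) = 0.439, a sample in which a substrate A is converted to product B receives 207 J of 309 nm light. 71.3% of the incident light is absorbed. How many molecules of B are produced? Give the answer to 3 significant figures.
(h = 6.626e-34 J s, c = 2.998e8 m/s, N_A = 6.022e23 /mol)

Photon energy at 309 nm: hc/λ = (6.626e-34)(2.998e8)/(309e-9) = 6.429e-19 J.
Photons incident: 207 / 6.429e-19 = 3.220e20, i.e. 3.220e20/6.022e23 = 5.347e-4 mol.
Photons absorbed: 0.713 × 5.347e-4 = 3.812e-4 mol.
Product: Φ × n_abs = 0.439 × 3.812e-4 = 1.673e-4 mol.
As a count: 1.673e-4 × 6.022e23 = 1.01e20.

1.01e20 molecules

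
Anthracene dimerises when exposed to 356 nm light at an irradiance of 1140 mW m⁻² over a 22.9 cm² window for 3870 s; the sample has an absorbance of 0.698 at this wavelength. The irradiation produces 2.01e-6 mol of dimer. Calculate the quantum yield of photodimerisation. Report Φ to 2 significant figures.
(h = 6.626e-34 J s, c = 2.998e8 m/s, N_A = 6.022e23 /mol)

Φ = 0.084

Photon energy at 356 nm: hc/λ = (6.626e-34)(2.998e8)/(356e-9) = 5.580e-19 J.
Energy delivered: (1140 mW m⁻²)(22.9e-4 m²)(3870 s) = 10.10 J.
Photons incident: 10.10 / 5.580e-19 = 1.810e19, i.e. 1.810e19/6.022e23 = 3.006e-5 mol.
Fraction absorbed: 1 − 10^(−0.698) = 0.7996.
Photons absorbed: 0.7996 × 3.006e-5 = 2.404e-5 mol.
Φ = 2.01e-6 mol / 2.404e-5 mol photons = 0.084.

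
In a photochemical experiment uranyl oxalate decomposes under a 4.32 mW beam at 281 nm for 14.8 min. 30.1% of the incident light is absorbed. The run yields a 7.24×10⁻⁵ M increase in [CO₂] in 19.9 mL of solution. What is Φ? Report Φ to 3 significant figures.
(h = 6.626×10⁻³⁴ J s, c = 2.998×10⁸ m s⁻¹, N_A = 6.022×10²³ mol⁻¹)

Product: (7.24×10⁻⁵ M)(0.0199 L) = 1.441×10⁻⁶ mol.
Photon energy at 281 nm: hc/λ = (6.626×10⁻³⁴)(2.998×10⁸)/(281×10⁻⁹) = 7.069×10⁻¹⁹ J.
Energy delivered: (4.32 mW)(888 s) = 3.836 J.
Photons incident: 3.836 / 7.069×10⁻¹⁹ = 5.427×10¹⁸, i.e. 5.427×10¹⁸/6.022×10²³ = 9.012×10⁻⁶ mol.
Photons absorbed: 0.301 × 9.012×10⁻⁶ = 2.713×10⁻⁶ mol.
Φ = 1.441×10⁻⁶ mol / 2.713×10⁻⁶ mol photons = 0.531.

Φ = 0.531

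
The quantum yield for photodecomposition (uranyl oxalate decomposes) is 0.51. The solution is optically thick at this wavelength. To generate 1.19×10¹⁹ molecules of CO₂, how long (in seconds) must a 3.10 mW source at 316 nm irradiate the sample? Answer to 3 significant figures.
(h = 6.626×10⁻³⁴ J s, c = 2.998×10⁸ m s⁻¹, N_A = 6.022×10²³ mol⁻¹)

t ≈ 4730 s

Product: 1.19×10¹⁹ / 6.022×10²³ = 1.976×10⁻⁵ mol.
Photons that must be absorbed: 1.976×10⁻⁵ / 0.51 = 3.875×10⁻⁵ mol.
Photon energy: hc/λ = 6.286×10⁻¹⁹ J; per mole, 3.785×10⁵ J mol⁻¹.
Energy required: 3.875×10⁻⁵ × 3.785×10⁵ = 14.67 J.
Time: 14.67 J / 0.0031 W = 4730 s.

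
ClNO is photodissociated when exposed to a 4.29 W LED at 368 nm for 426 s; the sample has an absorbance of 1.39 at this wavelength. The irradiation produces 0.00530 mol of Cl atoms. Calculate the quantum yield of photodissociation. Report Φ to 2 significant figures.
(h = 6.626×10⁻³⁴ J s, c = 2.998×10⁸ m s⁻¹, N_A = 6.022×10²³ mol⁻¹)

Photon energy at 368 nm: hc/λ = (6.626×10⁻³⁴)(2.998×10⁸)/(368×10⁻⁹) = 5.398×10⁻¹⁹ J.
Energy delivered: (4.29 W)(426 s) = 1828 J.
Photons incident: 1828 / 5.398×10⁻¹⁹ = 3.386×10²¹, i.e. 3.386×10²¹/6.022×10²³ = 0.005623 mol.
Fraction absorbed: 1 − 10^(−1.39) = 0.9593.
Photons absorbed: 0.9593 × 0.005623 = 0.005394 mol.
Φ = 0.00530 mol / 0.005394 mol photons = 0.98.

Φ = 0.98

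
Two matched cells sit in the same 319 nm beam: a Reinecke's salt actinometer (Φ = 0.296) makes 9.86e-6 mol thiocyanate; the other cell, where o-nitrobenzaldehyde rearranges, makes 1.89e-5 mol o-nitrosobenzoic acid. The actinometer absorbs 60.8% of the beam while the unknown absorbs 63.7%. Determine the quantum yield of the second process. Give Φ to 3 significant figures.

Photons absorbed by the actinometer: 9.86e-6 / 0.296 = 3.331e-5 mol.
Incident flux: 3.331e-5 / 0.608 = 5.479e-5 einstein.
Absorbed by unknown: 0.637 × 5.479e-5 = 3.490e-5 mol.
Φ(unknown) = 1.89e-5 / 3.490e-5 = 0.542.

Φ = 0.542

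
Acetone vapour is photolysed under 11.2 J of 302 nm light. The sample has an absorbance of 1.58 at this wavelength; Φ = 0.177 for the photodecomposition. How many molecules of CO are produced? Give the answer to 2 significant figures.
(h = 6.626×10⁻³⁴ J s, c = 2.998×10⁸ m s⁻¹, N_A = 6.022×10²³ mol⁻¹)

2.9×10¹⁸ molecules

Photon energy at 302 nm: hc/λ = (6.626×10⁻³⁴)(2.998×10⁸)/(302×10⁻⁹) = 6.578×10⁻¹⁹ J.
Photons incident: 11.2 / 6.578×10⁻¹⁹ = 1.703×10¹⁹, i.e. 1.703×10¹⁹/6.022×10²³ = 2.828×10⁻⁵ mol.
Fraction absorbed: 1 − 10^(−1.58) = 0.9737.
Photons absorbed: 0.9737 × 2.828×10⁻⁵ = 2.754×10⁻⁵ mol.
Product: Φ × n_abs = 0.177 × 2.754×10⁻⁵ = 4.875×10⁻⁶ mol.
As a count: 4.875×10⁻⁶ × 6.022×10²³ = 2.9×10¹⁸.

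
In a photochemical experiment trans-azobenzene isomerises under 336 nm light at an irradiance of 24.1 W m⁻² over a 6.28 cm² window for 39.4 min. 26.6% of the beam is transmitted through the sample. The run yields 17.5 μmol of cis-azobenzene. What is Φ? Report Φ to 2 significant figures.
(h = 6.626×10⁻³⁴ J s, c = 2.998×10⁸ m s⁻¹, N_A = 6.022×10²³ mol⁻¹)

Φ = 0.24

Product: 17.5 μmol = 1.75×10⁻⁵ mol.
Photon energy at 336 nm: hc/λ = (6.626×10⁻³⁴)(2.998×10⁸)/(336×10⁻⁹) = 5.912×10⁻¹⁹ J.
Energy delivered: (24.1 W m⁻²)(6.28×10⁻⁴ m²)(2364 s) = 35.78 J.
Photons incident: 35.78 / 5.912×10⁻¹⁹ = 6.052×10¹⁹, i.e. 6.052×10¹⁹/6.022×10²³ = 1.005×10⁻⁴ mol.
Fraction absorbed: 1 − 26.6/100 = 0.7340.
Photons absorbed: 0.7340 × 1.005×10⁻⁴ = 7.377×10⁻⁵ mol.
Φ = 1.75×10⁻⁵ mol / 7.377×10⁻⁵ mol photons = 0.24.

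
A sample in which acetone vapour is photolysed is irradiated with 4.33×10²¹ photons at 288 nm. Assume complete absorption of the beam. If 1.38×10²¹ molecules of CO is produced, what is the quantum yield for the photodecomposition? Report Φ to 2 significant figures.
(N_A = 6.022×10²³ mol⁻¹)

Product: 1.38×10²¹ / 6.022×10²³ = 0.002292 mol.
Moles of photons: 4.33×10²¹ / 6.022×10²³ = 0.007190 mol.
Φ = 0.002292 mol / 0.007190 mol photons = 0.32.

Φ = 0.32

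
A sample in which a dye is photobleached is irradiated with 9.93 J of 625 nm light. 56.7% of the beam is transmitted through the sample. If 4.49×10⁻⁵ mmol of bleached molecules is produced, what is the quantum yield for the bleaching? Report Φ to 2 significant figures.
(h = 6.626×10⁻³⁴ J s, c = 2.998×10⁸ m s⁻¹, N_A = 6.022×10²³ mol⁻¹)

Product: 4.49×10⁻⁵ mmol = 4.49×10⁻⁸ mol.
Photon energy at 625 nm: hc/λ = (6.626×10⁻³⁴)(2.998×10⁸)/(625×10⁻⁹) = 3.178×10⁻¹⁹ J.
Photons incident: 9.93 / 3.178×10⁻¹⁹ = 3.125×10¹⁹, i.e. 3.125×10¹⁹/6.022×10²³ = 5.189×10⁻⁵ mol.
Fraction absorbed: 1 − 56.7/100 = 0.4330.
Photons absorbed: 0.4330 × 5.189×10⁻⁵ = 2.247×10⁻⁵ mol.
Φ = 4.49×10⁻⁸ mol / 2.247×10⁻⁵ mol photons = 0.0020.

Φ = 0.0020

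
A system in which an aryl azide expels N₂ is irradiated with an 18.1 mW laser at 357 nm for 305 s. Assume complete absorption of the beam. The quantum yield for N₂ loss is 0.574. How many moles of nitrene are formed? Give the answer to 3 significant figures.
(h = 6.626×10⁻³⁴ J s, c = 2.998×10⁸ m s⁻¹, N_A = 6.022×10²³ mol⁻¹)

Photon energy at 357 nm: hc/λ = (6.626×10⁻³⁴)(2.998×10⁸)/(357×10⁻⁹) = 5.564×10⁻¹⁹ J.
Energy delivered: (18.1 mW)(305 s) = 5.521 J.
Photons incident: 5.521 / 5.564×10⁻¹⁹ = 9.923×10¹⁸, i.e. 9.923×10¹⁸/6.022×10²³ = 1.648×10⁻⁵ mol.
Product: Φ × n_abs = 0.574 × 1.648×10⁻⁵ = 9.460×10⁻⁶ mol.

9.46×10⁻⁶ mol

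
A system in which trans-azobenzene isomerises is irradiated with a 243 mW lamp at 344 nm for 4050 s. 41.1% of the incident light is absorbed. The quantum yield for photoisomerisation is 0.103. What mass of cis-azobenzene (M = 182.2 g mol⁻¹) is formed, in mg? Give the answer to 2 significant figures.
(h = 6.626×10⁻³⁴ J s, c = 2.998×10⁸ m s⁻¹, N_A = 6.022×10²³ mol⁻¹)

22 mg

Photon energy at 344 nm: hc/λ = (6.626×10⁻³⁴)(2.998×10⁸)/(344×10⁻⁹) = 5.775×10⁻¹⁹ J.
Energy delivered: (243 mW)(4050 s) = 984.2 J.
Photons incident: 984.2 / 5.775×10⁻¹⁹ = 1.704×10²¹, i.e. 1.704×10²¹/6.022×10²³ = 0.002830 mol.
Photons absorbed: 0.411 × 0.002830 = 0.001163 mol.
Product: Φ × n_abs = 0.103 × 0.001163 = 1.198×10⁻⁴ mol.
Mass: 1.198×10⁻⁴ × 182.2 = 0.02183 g = 22 mg.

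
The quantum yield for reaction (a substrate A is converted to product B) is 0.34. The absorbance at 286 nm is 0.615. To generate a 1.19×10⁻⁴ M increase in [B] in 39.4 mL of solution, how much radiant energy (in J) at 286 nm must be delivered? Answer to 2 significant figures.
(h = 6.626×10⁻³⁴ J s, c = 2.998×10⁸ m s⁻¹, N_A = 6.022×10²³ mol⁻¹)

Product: (1.19×10⁻⁴ M)(0.0394 L) = 4.689×10⁻⁶ mol.
Photons that must be absorbed: 4.689×10⁻⁶ / 0.34 = 1.379×10⁻⁵ mol.
Fraction absorbed: 1 − 10^(−0.615) = 0.7573.
Incident photons needed: 1.379×10⁻⁵ / 0.7573 = 1.821×10⁻⁵ mol.
Photon energy: hc/λ = 6.946×10⁻¹⁹ J; per mole, 4.183×10⁵ J mol⁻¹.
Energy required: 1.821×10⁻⁵ × 4.183×10⁵ = 7.6 J.

7.6 J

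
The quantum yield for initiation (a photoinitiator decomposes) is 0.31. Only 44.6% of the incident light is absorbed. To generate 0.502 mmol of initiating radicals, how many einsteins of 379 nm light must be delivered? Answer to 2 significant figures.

Product: 0.502 mmol = 5.02×10⁻⁴ mol.
Photons that must be absorbed: 5.02×10⁻⁴ / 0.31 = 0.001619 mol.
Incident photons needed: 0.001619 / 0.446 = 0.003630 mol.

0.0036 einstein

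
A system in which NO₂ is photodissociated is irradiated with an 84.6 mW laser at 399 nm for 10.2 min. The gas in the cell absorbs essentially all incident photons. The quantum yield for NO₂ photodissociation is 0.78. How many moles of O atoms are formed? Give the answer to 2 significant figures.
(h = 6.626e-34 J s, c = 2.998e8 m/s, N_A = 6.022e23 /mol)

Photon energy at 399 nm: hc/λ = (6.626e-34)(2.998e8)/(399e-9) = 4.979e-19 J.
Energy delivered: (84.6 mW)(612 s) = 51.78 J.
Photons incident: 51.78 / 4.979e-19 = 1.040e20, i.e. 1.040e20/6.022e23 = 1.727e-4 mol.
Product: Φ × n_abs = 0.78 × 1.727e-4 = 1.347e-4 mol.

1.3e-4 mol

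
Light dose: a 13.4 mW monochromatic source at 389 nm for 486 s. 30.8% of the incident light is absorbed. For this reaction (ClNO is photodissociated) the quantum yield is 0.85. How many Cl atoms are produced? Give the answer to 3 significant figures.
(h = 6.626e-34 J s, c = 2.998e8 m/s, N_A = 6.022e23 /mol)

Photon energy at 389 nm: hc/λ = (6.626e-34)(2.998e8)/(389e-9) = 5.107e-19 J.
Energy delivered: (13.4 mW)(486 s) = 6.512 J.
Photons incident: 6.512 / 5.107e-19 = 1.275e19, i.e. 1.275e19/6.022e23 = 2.117e-5 mol.
Photons absorbed: 0.308 × 2.117e-5 = 6.520e-6 mol.
Product: Φ × n_abs = 0.85 × 6.520e-6 = 5.542e-6 mol.
As a count: 5.542e-6 × 6.022e23 = 3.34e18.

3.34e18 atoms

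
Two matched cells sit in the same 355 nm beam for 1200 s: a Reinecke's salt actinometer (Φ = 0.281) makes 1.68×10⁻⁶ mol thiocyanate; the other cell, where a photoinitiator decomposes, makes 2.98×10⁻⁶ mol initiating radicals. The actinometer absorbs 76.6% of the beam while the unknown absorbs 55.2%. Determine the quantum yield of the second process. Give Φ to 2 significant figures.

Φ = 0.69

Photons absorbed by the actinometer: 1.68×10⁻⁶ / 0.281 = 5.979×10⁻⁶ mol.
Incident flux: 5.979×10⁻⁶ / 0.766 = 7.805×10⁻⁶ einstein.
Absorbed by unknown: 0.552 × 7.805×10⁻⁶ = 4.308×10⁻⁶ mol.
Φ(unknown) = 2.98×10⁻⁶ / 4.308×10⁻⁶ = 0.69.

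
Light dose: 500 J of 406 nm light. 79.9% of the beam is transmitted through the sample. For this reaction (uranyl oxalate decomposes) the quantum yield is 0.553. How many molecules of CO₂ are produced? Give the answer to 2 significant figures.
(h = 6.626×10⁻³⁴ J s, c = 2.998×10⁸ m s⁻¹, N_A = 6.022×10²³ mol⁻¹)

Photon energy at 406 nm: hc/λ = (6.626×10⁻³⁴)(2.998×10⁸)/(406×10⁻⁹) = 4.893×10⁻¹⁹ J.
Photons incident: 500 / 4.893×10⁻¹⁹ = 1.022×10²¹, i.e. 1.022×10²¹/6.022×10²³ = 0.001697 mol.
Fraction absorbed: 1 − 79.9/100 = 0.2010.
Photons absorbed: 0.2010 × 0.001697 = 3.411×10⁻⁴ mol.
Product: Φ × n_abs = 0.553 × 3.411×10⁻⁴ = 1.886×10⁻⁴ mol.
As a count: 1.886×10⁻⁴ × 6.022×10²³ = 1.1×10²⁰.

1.1×10²⁰ molecules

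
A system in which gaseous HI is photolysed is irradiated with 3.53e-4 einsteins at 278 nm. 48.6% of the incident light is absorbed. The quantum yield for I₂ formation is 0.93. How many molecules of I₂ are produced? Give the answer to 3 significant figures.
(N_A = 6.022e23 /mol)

Photons absorbed: 0.486 × 3.53e-4 = 1.716e-4 mol.
Product: Φ × n_abs = 0.93 × 1.716e-4 = 1.596e-4 mol.
As a count: 1.596e-4 × 6.022e23 = 9.61e19.

9.61e19 molecules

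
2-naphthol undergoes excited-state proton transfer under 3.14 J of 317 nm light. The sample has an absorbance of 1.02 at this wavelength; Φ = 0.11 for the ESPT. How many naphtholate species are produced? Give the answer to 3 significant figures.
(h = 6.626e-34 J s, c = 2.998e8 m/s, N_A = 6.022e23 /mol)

Photon energy at 317 nm: hc/λ = (6.626e-34)(2.998e8)/(317e-9) = 6.266e-19 J.
Photons incident: 3.14 / 6.266e-19 = 5.011e18, i.e. 5.011e18/6.022e23 = 8.321e-6 mol.
Fraction absorbed: 1 − 10^(−1.02) = 0.9045.
Photons absorbed: 0.9045 × 8.321e-6 = 7.526e-6 mol.
Product: Φ × n_abs = 0.11 × 7.526e-6 = 8.279e-7 mol.
As a count: 8.279e-7 × 6.022e23 = 4.99e17.

4.99e17 species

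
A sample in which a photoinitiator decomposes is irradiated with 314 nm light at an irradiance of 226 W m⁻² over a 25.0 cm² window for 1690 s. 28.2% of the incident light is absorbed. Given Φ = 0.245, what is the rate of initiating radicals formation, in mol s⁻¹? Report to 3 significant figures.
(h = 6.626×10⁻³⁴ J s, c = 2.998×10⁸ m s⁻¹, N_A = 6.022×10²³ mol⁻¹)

Photon energy at 314 nm: hc/λ = (6.626×10⁻³⁴)(2.998×10⁸)/(314×10⁻⁹) = 6.326×10⁻¹⁹ J.
Energy delivered: (226 W m⁻²)(25.0×10⁻⁴ m²)(1690 s) = 954.9 J.
Photons incident: 954.9 / 6.326×10⁻¹⁹ = 1.509×10²¹, i.e. 1.509×10²¹/6.022×10²³ = 0.002506 mol.
Photons absorbed: 0.282 × 0.002506 = 7.067×10⁻⁴ mol.
Product formed: 0.245 × 7.067×10⁻⁴ = 1.731×10⁻⁴ mol.
Rate: 1.731×10⁻⁴ / 1690 s = 1.02×10⁻⁷ mol s⁻¹.

1.02×10⁻⁷ mol s⁻¹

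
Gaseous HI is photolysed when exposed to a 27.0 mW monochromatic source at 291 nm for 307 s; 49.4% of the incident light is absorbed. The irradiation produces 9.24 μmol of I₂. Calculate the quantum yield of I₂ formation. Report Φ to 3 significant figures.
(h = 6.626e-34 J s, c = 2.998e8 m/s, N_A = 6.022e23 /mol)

Product: 9.24 μmol = 9.24e-6 mol.
Photon energy at 291 nm: hc/λ = (6.626e-34)(2.998e8)/(291e-9) = 6.826e-19 J.
Energy delivered: (27.0 mW)(307 s) = 8.289 J.
Photons incident: 8.289 / 6.826e-19 = 1.214e19, i.e. 1.214e19/6.022e23 = 2.016e-5 mol.
Photons absorbed: 0.494 × 2.016e-5 = 9.959e-6 mol.
Φ = 9.24e-6 mol / 9.959e-6 mol photons = 0.928.

Φ = 0.928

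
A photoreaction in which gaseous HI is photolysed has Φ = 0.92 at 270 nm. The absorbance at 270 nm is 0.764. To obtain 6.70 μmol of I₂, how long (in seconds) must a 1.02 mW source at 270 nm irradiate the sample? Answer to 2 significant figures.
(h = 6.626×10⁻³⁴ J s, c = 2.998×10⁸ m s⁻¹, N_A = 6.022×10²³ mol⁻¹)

Product: 6.70 μmol = 6.70×10⁻⁶ mol.
Photons that must be absorbed: 6.70×10⁻⁶ / 0.92 = 7.283×10⁻⁶ mol.
Fraction absorbed: 1 − 10^(−0.764) = 0.8278.
Incident photons needed: 7.283×10⁻⁶ / 0.8278 = 8.798×10⁻⁶ mol.
Photon energy: hc/λ = 7.357×10⁻¹⁹ J; per mole, 4.430×10⁵ J mol⁻¹.
Energy required: 8.798×10⁻⁶ × 4.430×10⁵ = 3.898 J.
Time: 3.898 J / 0.00102 W = 3800 s.

t ≈ 3800 s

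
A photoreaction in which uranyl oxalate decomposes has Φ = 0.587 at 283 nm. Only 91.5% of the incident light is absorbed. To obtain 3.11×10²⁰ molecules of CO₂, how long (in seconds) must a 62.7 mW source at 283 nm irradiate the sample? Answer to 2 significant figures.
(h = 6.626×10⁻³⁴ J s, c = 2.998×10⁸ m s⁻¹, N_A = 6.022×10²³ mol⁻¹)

t ≈ 6500 s

Product: 3.11×10²⁰ / 6.022×10²³ = 5.164×10⁻⁴ mol.
Photons that must be absorbed: 5.164×10⁻⁴ / 0.587 = 8.797×10⁻⁴ mol.
Incident photons needed: 8.797×10⁻⁴ / 0.915 = 9.614×10⁻⁴ mol.
Photon energy: hc/λ = 7.019×10⁻¹⁹ J; per mole, 4.227×10⁵ J mol⁻¹.
Energy required: 9.614×10⁻⁴ × 4.227×10⁵ = 406.4 J.
Time: 406.4 J / 0.0627 W = 6500 s.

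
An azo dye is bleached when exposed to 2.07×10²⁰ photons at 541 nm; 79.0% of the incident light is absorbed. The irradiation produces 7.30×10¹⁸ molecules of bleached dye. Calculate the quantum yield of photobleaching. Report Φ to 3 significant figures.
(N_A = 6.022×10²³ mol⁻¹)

Φ = 0.0446

Product: 7.30×10¹⁸ / 6.022×10²³ = 1.212×10⁻⁵ mol.
Moles of photons: 2.07×10²⁰ / 6.022×10²³ = 3.437×10⁻⁴ mol.
Photons absorbed: 0.790 × 3.437×10⁻⁴ = 2.715×10⁻⁴ mol.
Φ = 1.212×10⁻⁵ mol / 2.715×10⁻⁴ mol photons = 0.0446.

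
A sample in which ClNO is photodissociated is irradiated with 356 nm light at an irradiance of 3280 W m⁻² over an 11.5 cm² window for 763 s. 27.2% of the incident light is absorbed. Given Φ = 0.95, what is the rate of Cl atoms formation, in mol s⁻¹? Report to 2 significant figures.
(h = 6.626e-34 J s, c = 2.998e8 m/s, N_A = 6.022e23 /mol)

2.9e-6 mol s⁻¹

Photon energy at 356 nm: hc/λ = (6.626e-34)(2.998e8)/(356e-9) = 5.580e-19 J.
Energy delivered: (3280 W m⁻²)(11.5e-4 m²)(763 s) = 2878 J.
Photons incident: 2878 / 5.580e-19 = 5.158e21, i.e. 5.158e21/6.022e23 = 0.008565 mol.
Photons absorbed: 0.272 × 0.008565 = 0.002330 mol.
Product formed: 0.95 × 0.002330 = 0.002213 mol.
Rate: 0.002213 / 763 s = 2.9e-6 mol s⁻¹.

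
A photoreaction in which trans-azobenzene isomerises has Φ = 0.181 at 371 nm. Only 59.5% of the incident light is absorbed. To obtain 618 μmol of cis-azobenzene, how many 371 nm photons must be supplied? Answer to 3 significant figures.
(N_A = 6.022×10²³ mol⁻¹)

Product: 618 μmol = 6.18×10⁻⁴ mol.
Photons that must be absorbed: 6.18×10⁻⁴ / 0.181 = 0.003414 mol.
Incident photons needed: 0.003414 / 0.595 = 0.005738 mol.
Photon count: 0.005738 × 6.022×10²³ = 3.46×10²¹.

3.46×10²¹ photons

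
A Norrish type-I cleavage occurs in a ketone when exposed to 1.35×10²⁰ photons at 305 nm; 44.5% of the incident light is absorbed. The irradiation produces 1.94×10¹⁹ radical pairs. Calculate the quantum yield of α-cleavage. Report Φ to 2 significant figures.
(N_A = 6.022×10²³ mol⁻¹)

Product: 1.94×10¹⁹ / 6.022×10²³ = 3.222×10⁻⁵ mol.
Moles of photons: 1.35×10²⁰ / 6.022×10²³ = 2.242×10⁻⁴ mol.
Photons absorbed: 0.445 × 2.242×10⁻⁴ = 9.977×10⁻⁵ mol.
Φ = 3.222×10⁻⁵ mol / 9.977×10⁻⁵ mol photons = 0.32.

Φ = 0.32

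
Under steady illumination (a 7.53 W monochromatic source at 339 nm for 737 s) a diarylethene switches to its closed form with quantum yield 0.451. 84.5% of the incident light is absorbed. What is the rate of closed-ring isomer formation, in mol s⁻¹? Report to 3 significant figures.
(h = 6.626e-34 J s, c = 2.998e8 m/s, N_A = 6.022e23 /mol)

8.13e-6 mol s⁻¹

Photon energy at 339 nm: hc/λ = (6.626e-34)(2.998e8)/(339e-9) = 5.860e-19 J.
Energy delivered: (7.53 W)(737 s) = 5550 J.
Photons incident: 5550 / 5.860e-19 = 9.471e21, i.e. 9.471e21/6.022e23 = 0.01573 mol.
Photons absorbed: 0.845 × 0.01573 = 0.01329 mol.
Product formed: 0.451 × 0.01329 = 0.005994 mol.
Rate: 0.005994 / 737 s = 8.13e-6 mol s⁻¹.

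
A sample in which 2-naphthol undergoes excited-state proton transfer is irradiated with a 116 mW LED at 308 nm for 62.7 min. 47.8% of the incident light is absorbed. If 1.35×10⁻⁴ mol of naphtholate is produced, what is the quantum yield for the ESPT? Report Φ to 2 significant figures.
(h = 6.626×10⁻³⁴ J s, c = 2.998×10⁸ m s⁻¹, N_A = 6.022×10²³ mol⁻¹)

Φ = 0.25

Photon energy at 308 nm: hc/λ = (6.626×10⁻³⁴)(2.998×10⁸)/(308×10⁻⁹) = 6.450×10⁻¹⁹ J.
Energy delivered: (116 mW)(3762 s) = 436.4 J.
Photons incident: 436.4 / 6.450×10⁻¹⁹ = 6.766×10²⁰, i.e. 6.766×10²⁰/6.022×10²³ = 0.001124 mol.
Photons absorbed: 0.478 × 0.001124 = 5.373×10⁻⁴ mol.
Φ = 1.35×10⁻⁴ mol / 5.373×10⁻⁴ mol photons = 0.25.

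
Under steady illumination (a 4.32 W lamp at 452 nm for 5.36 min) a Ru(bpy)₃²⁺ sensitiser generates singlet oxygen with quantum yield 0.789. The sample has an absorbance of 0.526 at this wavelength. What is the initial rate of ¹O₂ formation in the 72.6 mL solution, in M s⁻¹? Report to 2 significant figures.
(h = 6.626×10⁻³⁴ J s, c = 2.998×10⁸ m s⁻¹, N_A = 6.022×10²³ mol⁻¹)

1.2×10⁻⁴ M s⁻¹

Photon energy at 452 nm: hc/λ = (6.626×10⁻³⁴)(2.998×10⁸)/(452×10⁻⁹) = 4.395×10⁻¹⁹ J.
Energy delivered: (4.32 W)(321.6 s) = 1389 J.
Photons incident: 1389 / 4.395×10⁻¹⁹ = 3.160×10²¹, i.e. 3.160×10²¹/6.022×10²³ = 0.005247 mol.
Fraction absorbed: 1 − 10^(−0.526) = 0.7021.
Photons absorbed: 0.7021 × 0.005247 = 0.003684 mol.
Product formed: 0.789 × 0.003684 = 0.002907 mol.
Rate: 0.002907 mol / (321.6 s × 0.0726 L) = 1.2×10⁻⁴ M s⁻¹.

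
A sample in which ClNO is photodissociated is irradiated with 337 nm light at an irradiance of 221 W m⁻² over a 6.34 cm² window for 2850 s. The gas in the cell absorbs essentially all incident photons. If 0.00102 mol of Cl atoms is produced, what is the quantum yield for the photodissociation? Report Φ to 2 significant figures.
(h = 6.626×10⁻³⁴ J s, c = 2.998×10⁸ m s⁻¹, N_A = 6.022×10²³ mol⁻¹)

Φ = 0.91

Photon energy at 337 nm: hc/λ = (6.626×10⁻³⁴)(2.998×10⁸)/(337×10⁻⁹) = 5.895×10⁻¹⁹ J.
Energy delivered: (221 W m⁻²)(6.34×10⁻⁴ m²)(2850 s) = 399.3 J.
Photons incident: 399.3 / 5.895×10⁻¹⁹ = 6.774×10²⁰, i.e. 6.774×10²⁰/6.022×10²³ = 0.001125 mol.
Φ = 0.00102 mol / 0.001125 mol photons = 0.91.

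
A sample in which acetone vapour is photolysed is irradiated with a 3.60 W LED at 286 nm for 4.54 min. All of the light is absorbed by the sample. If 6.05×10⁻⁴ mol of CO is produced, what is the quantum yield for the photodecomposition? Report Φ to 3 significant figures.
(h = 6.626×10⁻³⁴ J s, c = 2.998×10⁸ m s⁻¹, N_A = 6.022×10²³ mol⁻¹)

Φ = 0.258

Photon energy at 286 nm: hc/λ = (6.626×10⁻³⁴)(2.998×10⁸)/(286×10⁻⁹) = 6.946×10⁻¹⁹ J.
Energy delivered: (3.60 W)(272.4 s) = 980.6 J.
Photons incident: 980.6 / 6.946×10⁻¹⁹ = 1.412×10²¹, i.e. 1.412×10²¹/6.022×10²³ = 0.002345 mol.
Φ = 6.05×10⁻⁴ mol / 0.002345 mol photons = 0.258.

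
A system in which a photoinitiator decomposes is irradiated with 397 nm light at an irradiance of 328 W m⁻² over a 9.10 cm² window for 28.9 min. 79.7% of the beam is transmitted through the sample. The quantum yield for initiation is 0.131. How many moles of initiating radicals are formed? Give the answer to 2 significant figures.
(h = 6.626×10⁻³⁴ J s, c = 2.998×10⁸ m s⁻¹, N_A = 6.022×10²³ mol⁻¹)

4.6×10⁻⁵ mol

Photon energy at 397 nm: hc/λ = (6.626×10⁻³⁴)(2.998×10⁸)/(397×10⁻⁹) = 5.004×10⁻¹⁹ J.
Energy delivered: (328 W m⁻²)(9.10×10⁻⁴ m²)(1734 s) = 517.6 J.
Photons incident: 517.6 / 5.004×10⁻¹⁹ = 1.034×10²¹, i.e. 1.034×10²¹/6.022×10²³ = 0.001717 mol.
Fraction absorbed: 1 − 79.7/100 = 0.2030.
Photons absorbed: 0.2030 × 0.001717 = 3.486×10⁻⁴ mol.
Product: Φ × n_abs = 0.131 × 3.486×10⁻⁴ = 4.567×10⁻⁵ mol.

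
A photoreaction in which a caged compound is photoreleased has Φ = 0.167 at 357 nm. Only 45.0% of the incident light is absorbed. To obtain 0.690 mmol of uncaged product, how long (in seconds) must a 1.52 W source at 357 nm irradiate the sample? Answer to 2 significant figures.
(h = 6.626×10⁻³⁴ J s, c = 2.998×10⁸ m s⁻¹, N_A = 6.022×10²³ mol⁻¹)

t ≈ 2000 s

Product: 0.690 mmol = 6.90×10⁻⁴ mol.
Photons that must be absorbed: 6.90×10⁻⁴ / 0.167 = 0.004132 mol.
Incident photons needed: 0.004132 / 0.450 = 0.009182 mol.
Photon energy: hc/λ = 5.564×10⁻¹⁹ J; per mole, 3.351×10⁵ J mol⁻¹.
Energy required: 0.009182 × 3.351×10⁵ = 3077 J.
Time: 3077 J / 1.52 W = 2000 s.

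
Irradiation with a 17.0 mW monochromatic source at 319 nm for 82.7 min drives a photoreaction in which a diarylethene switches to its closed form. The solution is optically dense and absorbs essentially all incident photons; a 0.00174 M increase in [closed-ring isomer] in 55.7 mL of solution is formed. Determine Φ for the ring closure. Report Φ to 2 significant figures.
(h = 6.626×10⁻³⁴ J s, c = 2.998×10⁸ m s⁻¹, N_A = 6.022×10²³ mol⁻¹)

Product: (0.00174 M)(0.0557 L) = 9.692×10⁻⁵ mol.
Photon energy at 319 nm: hc/λ = (6.626×10⁻³⁴)(2.998×10⁸)/(319×10⁻⁹) = 6.227×10⁻¹⁹ J.
Energy delivered: (17.0 mW)(4962 s) = 84.35 J.
Photons incident: 84.35 / 6.227×10⁻¹⁹ = 1.355×10²⁰, i.e. 1.355×10²⁰/6.022×10²³ = 2.250×10⁻⁴ mol.
Φ = 9.692×10⁻⁵ mol / 2.250×10⁻⁴ mol photons = 0.43.

Φ = 0.43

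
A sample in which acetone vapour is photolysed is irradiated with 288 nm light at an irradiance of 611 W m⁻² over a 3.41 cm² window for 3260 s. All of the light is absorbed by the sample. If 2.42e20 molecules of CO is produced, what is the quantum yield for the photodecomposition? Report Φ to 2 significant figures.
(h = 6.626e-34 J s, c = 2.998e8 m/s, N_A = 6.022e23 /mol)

Φ = 0.25

Product: 2.42e20 / 6.022e23 = 4.019e-4 mol.
Photon energy at 288 nm: hc/λ = (6.626e-34)(2.998e8)/(288e-9) = 6.897e-19 J.
Energy delivered: (611 W m⁻²)(3.41e-4 m²)(3260 s) = 679.2 J.
Photons incident: 679.2 / 6.897e-19 = 9.848e20, i.e. 9.848e20/6.022e23 = 0.001635 mol.
Φ = 4.019e-4 mol / 0.001635 mol photons = 0.25.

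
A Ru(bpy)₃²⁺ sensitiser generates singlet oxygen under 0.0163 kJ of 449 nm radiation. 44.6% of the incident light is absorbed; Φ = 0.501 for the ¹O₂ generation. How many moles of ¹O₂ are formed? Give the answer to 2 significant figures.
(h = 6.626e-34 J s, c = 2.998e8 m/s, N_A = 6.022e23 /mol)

1.4e-5 mol

Photon energy at 449 nm: hc/λ = (6.626e-34)(2.998e8)/(449e-9) = 4.424e-19 J.
Incident energy: 0.0163 kJ = 16.3 J.
Photons incident: 16.3 / 4.424e-19 = 3.684e19, i.e. 3.684e19/6.022e23 = 6.118e-5 mol.
Photons absorbed: 0.446 × 6.118e-5 = 2.729e-5 mol.
Product: Φ × n_abs = 0.501 × 2.729e-5 = 1.367e-5 mol.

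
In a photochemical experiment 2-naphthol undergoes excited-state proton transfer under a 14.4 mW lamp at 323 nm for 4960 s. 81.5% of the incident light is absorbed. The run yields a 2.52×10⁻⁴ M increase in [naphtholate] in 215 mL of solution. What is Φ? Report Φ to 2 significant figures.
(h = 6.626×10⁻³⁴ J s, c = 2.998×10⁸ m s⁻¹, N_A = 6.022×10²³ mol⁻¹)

Φ = 0.34

Product: (2.52×10⁻⁴ M)(0.215 L) = 5.418×10⁻⁵ mol.
Photon energy at 323 nm: hc/λ = (6.626×10⁻³⁴)(2.998×10⁸)/(323×10⁻⁹) = 6.150×10⁻¹⁹ J.
Energy delivered: (14.4 mW)(4960 s) = 71.42 J.
Photons incident: 71.42 / 6.150×10⁻¹⁹ = 1.161×10²⁰, i.e. 1.161×10²⁰/6.022×10²³ = 1.928×10⁻⁴ mol.
Photons absorbed: 0.815 × 1.928×10⁻⁴ = 1.571×10⁻⁴ mol.
Φ = 5.418×10⁻⁵ mol / 1.571×10⁻⁴ mol photons = 0.34.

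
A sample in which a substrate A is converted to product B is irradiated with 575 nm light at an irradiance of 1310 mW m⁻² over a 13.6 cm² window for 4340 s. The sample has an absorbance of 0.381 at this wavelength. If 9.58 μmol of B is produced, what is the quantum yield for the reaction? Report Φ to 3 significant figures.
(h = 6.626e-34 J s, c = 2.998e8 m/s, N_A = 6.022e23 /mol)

Φ = 0.441

Product: 9.58 μmol = 9.58e-6 mol.
Photon energy at 575 nm: hc/λ = (6.626e-34)(2.998e8)/(575e-9) = 3.455e-19 J.
Energy delivered: (1310 mW m⁻²)(13.6e-4 m²)(4340 s) = 7.732 J.
Photons incident: 7.732 / 3.455e-19 = 2.238e19, i.e. 2.238e19/6.022e23 = 3.716e-5 mol.
Fraction absorbed: 1 − 10^(−0.381) = 0.5841.
Photons absorbed: 0.5841 × 3.716e-5 = 2.171e-5 mol.
Φ = 9.58e-6 mol / 2.171e-5 mol photons = 0.441.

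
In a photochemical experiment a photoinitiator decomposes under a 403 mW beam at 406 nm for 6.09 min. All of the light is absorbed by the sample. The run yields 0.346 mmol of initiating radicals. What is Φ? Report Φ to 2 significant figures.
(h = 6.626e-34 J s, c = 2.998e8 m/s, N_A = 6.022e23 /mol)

Product: 0.346 mmol = 3.46e-4 mol.
Photon energy at 406 nm: hc/λ = (6.626e-34)(2.998e8)/(406e-9) = 4.893e-19 J.
Energy delivered: (403 mW)(365.4 s) = 147.3 J.
Photons incident: 147.3 / 4.893e-19 = 3.010e20, i.e. 3.010e20/6.022e23 = 4.998e-4 mol.
Φ = 3.46e-4 mol / 4.998e-4 mol photons = 0.69.

Φ = 0.69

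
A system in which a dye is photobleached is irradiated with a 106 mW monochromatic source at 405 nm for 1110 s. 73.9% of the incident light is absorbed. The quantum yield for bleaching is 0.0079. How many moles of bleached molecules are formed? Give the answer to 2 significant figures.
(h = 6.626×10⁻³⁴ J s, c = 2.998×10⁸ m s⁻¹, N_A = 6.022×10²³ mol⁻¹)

2.3×10⁻⁶ mol

Photon energy at 405 nm: hc/λ = (6.626×10⁻³⁴)(2.998×10⁸)/(405×10⁻⁹) = 4.905×10⁻¹⁹ J.
Energy delivered: (106 mW)(1110 s) = 117.7 J.
Photons incident: 117.7 / 4.905×10⁻¹⁹ = 2.400×10²⁰, i.e. 2.400×10²⁰/6.022×10²³ = 3.985×10⁻⁴ mol.
Photons absorbed: 0.739 × 3.985×10⁻⁴ = 2.945×10⁻⁴ mol.
Product: Φ × n_abs = 0.0079 × 2.945×10⁻⁴ = 2.327×10⁻⁶ mol.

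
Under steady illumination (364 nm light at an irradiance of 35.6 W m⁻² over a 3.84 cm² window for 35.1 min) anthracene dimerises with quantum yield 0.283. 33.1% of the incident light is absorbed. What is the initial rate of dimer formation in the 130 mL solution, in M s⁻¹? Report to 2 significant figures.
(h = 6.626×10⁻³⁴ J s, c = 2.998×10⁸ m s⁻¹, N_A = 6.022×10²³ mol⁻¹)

Photon energy at 364 nm: hc/λ = (6.626×10⁻³⁴)(2.998×10⁸)/(364×10⁻⁹) = 5.457×10⁻¹⁹ J.
Energy delivered: (35.6 W m⁻²)(3.84×10⁻⁴ m²)(2106 s) = 28.79 J.
Photons incident: 28.79 / 5.457×10⁻¹⁹ = 5.276×10¹⁹, i.e. 5.276×10¹⁹/6.022×10²³ = 8.761×10⁻⁵ mol.
Photons absorbed: 0.331 × 8.761×10⁻⁵ = 2.900×10⁻⁵ mol.
Product formed: 0.283 × 2.900×10⁻⁵ = 8.207×10⁻⁶ mol.
Rate: 8.207×10⁻⁶ mol / (2106 s × 0.13 L) = 3.0×10⁻⁸ M s⁻¹.

3.0×10⁻⁸ M s⁻¹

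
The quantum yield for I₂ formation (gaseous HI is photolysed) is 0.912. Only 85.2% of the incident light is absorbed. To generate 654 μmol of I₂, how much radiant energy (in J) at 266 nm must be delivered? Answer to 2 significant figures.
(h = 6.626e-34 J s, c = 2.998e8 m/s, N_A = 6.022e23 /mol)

380 J

Product: 654 μmol = 6.54e-4 mol.
Photons that must be absorbed: 6.54e-4 / 0.912 = 7.171e-4 mol.
Incident photons needed: 7.171e-4 / 0.852 = 8.417e-4 mol.
Photon energy: hc/λ = 7.468e-19 J; per mole, 4.497e5 J mol⁻¹.
Energy required: 8.417e-4 × 4.497e5 = 380 J.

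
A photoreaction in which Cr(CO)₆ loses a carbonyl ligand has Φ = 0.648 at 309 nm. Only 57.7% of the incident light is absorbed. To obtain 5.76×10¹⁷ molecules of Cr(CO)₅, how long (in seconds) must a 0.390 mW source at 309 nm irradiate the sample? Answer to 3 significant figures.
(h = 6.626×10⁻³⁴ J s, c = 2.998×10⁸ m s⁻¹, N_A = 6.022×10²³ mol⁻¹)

Product: 5.76×10¹⁷ / 6.022×10²³ = 9.565×10⁻⁷ mol.
Photons that must be absorbed: 9.565×10⁻⁷ / 0.648 = 1.476×10⁻⁶ mol.
Incident photons needed: 1.476×10⁻⁶ / 0.577 = 2.558×10⁻⁶ mol.
Photon energy: hc/λ = 6.429×10⁻¹⁹ J; per mole, 3.872×10⁵ J mol⁻¹.
Energy required: 2.558×10⁻⁶ × 3.872×10⁵ = 0.9905 J.
Time: 0.9905 J / 0.00039 W = 2540 s.

t ≈ 2540 s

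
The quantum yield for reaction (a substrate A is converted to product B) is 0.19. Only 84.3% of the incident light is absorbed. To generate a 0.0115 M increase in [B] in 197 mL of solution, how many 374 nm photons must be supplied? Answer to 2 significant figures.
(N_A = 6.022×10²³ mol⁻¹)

8.5×10²¹ photons

Product: (0.0115 M)(0.197 L) = 0.002266 mol.
Photons that must be absorbed: 0.002266 / 0.19 = 0.01193 mol.
Incident photons needed: 0.01193 / 0.843 = 0.01415 mol.
Photon count: 0.01415 × 6.022×10²³ = 8.5×10²¹.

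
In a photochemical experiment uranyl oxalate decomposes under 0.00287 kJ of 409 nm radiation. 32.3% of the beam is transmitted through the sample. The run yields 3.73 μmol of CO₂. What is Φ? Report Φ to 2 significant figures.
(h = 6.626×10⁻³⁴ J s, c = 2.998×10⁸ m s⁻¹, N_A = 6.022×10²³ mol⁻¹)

Φ = 0.56

Product: 3.73 μmol = 3.73×10⁻⁶ mol.
Photon energy at 409 nm: hc/λ = (6.626×10⁻³⁴)(2.998×10⁸)/(409×10⁻⁹) = 4.857×10⁻¹⁹ J.
Incident energy: 0.00287 kJ = 2.87 J.
Photons incident: 2.87 / 4.857×10⁻¹⁹ = 5.909×10¹⁸, i.e. 5.909×10¹⁸/6.022×10²³ = 9.812×10⁻⁶ mol.
Fraction absorbed: 1 − 32.3/100 = 0.6770.
Photons absorbed: 0.6770 × 9.812×10⁻⁶ = 6.643×10⁻⁶ mol.
Φ = 3.73×10⁻⁶ mol / 6.643×10⁻⁶ mol photons = 0.56.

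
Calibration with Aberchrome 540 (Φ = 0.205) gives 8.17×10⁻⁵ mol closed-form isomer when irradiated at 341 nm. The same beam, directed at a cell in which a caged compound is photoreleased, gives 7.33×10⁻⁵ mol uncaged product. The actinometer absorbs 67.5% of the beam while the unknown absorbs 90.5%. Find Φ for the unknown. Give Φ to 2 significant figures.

Photons absorbed by the actinometer: 8.17×10⁻⁵ / 0.205 = 3.985×10⁻⁴ mol.
Incident flux: 3.985×10⁻⁴ / 0.675 = 5.904×10⁻⁴ einstein.
Absorbed by unknown: 0.905 × 5.904×10⁻⁴ = 5.343×10⁻⁴ mol.
Φ(unknown) = 7.33×10⁻⁵ / 5.343×10⁻⁴ = 0.14.

Φ = 0.14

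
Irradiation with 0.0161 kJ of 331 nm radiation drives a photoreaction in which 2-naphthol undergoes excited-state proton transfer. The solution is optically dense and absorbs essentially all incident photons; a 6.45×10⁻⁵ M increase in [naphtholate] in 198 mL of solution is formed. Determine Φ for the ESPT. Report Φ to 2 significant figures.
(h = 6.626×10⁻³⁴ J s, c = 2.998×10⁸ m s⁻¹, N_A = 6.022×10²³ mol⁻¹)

Product: (6.45×10⁻⁵ M)(0.198 L) = 1.277×10⁻⁵ mol.
Photon energy at 331 nm: hc/λ = (6.626×10⁻³⁴)(2.998×10⁸)/(331×10⁻⁹) = 6.001×10⁻¹⁹ J.
Incident energy: 0.0161 kJ = 16.1 J.
Photons incident: 16.1 / 6.001×10⁻¹⁹ = 2.683×10¹⁹, i.e. 2.683×10¹⁹/6.022×10²³ = 4.455×10⁻⁵ mol.
Φ = 1.277×10⁻⁵ mol / 4.455×10⁻⁵ mol photons = 0.29.

Φ = 0.29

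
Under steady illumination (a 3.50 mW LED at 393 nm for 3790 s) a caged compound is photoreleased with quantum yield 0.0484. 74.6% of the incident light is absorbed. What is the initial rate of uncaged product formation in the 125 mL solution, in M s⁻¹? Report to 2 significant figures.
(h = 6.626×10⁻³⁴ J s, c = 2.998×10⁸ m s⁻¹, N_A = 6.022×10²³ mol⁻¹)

3.3×10⁻⁹ M s⁻¹

Photon energy at 393 nm: hc/λ = (6.626×10⁻³⁴)(2.998×10⁸)/(393×10⁻⁹) = 5.055×10⁻¹⁹ J.
Energy delivered: (3.50 mW)(3790 s) = 13.27 J.
Photons incident: 13.27 / 5.055×10⁻¹⁹ = 2.625×10¹⁹, i.e. 2.625×10¹⁹/6.022×10²³ = 4.359×10⁻⁵ mol.
Photons absorbed: 0.746 × 4.359×10⁻⁵ = 3.252×10⁻⁵ mol.
Product formed: 0.0484 × 3.252×10⁻⁵ = 1.574×10⁻⁶ mol.
Rate: 1.574×10⁻⁶ mol / (3790 s × 0.125 L) = 3.3×10⁻⁹ M s⁻¹.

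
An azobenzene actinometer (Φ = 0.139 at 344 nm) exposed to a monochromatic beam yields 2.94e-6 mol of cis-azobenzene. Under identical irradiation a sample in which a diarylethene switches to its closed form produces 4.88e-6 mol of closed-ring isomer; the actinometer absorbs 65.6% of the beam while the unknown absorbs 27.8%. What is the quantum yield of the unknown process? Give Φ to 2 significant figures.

Photons absorbed by the actinometer: 2.94e-6 / 0.139 = 2.115e-5 mol.
Incident flux: 2.115e-5 / 0.656 = 3.224e-5 einstein.
Absorbed by unknown: 0.278 × 3.224e-5 = 8.963e-6 mol.
Φ(unknown) = 4.88e-6 / 8.963e-6 = 0.54.

Φ = 0.54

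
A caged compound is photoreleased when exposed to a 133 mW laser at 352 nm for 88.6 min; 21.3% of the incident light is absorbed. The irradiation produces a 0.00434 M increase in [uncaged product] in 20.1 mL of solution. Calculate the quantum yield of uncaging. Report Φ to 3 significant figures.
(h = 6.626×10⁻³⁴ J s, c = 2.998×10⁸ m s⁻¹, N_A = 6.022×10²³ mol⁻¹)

Product: (0.00434 M)(0.0201 L) = 8.723×10⁻⁵ mol.
Photon energy at 352 nm: hc/λ = (6.626×10⁻³⁴)(2.998×10⁸)/(352×10⁻⁹) = 5.643×10⁻¹⁹ J.
Energy delivered: (133 mW)(5316 s) = 707.0 J.
Photons incident: 707.0 / 5.643×10⁻¹⁹ = 1.253×10²¹, i.e. 1.253×10²¹/6.022×10²³ = 0.002081 mol.
Photons absorbed: 0.213 × 0.002081 = 4.433×10⁻⁴ mol.
Φ = 8.723×10⁻⁵ mol / 4.433×10⁻⁴ mol photons = 0.197.

Φ = 0.197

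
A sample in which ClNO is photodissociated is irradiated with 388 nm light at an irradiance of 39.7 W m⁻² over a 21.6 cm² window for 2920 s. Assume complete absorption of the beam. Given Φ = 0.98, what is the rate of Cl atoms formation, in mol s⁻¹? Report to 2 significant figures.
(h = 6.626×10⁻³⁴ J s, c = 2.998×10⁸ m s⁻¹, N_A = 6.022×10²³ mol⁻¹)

Photon energy at 388 nm: hc/λ = (6.626×10⁻³⁴)(2.998×10⁸)/(388×10⁻⁹) = 5.120×10⁻¹⁹ J.
Energy delivered: (39.7 W m⁻²)(21.6×10⁻⁴ m²)(2920 s) = 250.4 J.
Photons incident: 250.4 / 5.120×10⁻¹⁹ = 4.891×10²⁰, i.e. 4.891×10²⁰/6.022×10²³ = 8.122×10⁻⁴ mol.
Product formed: 0.98 × 8.122×10⁻⁴ = 7.960×10⁻⁴ mol.
Rate: 7.960×10⁻⁴ / 2920 s = 2.7×10⁻⁷ mol s⁻¹.

2.7×10⁻⁷ mol s⁻¹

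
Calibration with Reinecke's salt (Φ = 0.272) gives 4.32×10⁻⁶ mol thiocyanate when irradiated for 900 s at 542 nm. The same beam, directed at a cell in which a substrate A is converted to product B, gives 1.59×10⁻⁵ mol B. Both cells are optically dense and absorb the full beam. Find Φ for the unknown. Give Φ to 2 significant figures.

Φ = 1.0

Photons absorbed by the actinometer: 4.32×10⁻⁶ / 0.272 = 1.588×10⁻⁵ mol.
Φ(unknown) = 1.59×10⁻⁵ / 1.588×10⁻⁵ = 1.0.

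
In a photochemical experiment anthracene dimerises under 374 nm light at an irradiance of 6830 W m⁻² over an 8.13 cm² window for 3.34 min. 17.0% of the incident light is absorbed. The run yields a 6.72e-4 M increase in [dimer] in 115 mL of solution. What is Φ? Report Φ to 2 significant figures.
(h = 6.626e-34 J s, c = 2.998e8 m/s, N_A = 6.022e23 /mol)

Product: (6.72e-4 M)(0.115 L) = 7.728e-5 mol.
Photon energy at 374 nm: hc/λ = (6.626e-34)(2.998e8)/(374e-9) = 5.311e-19 J.
Energy delivered: (6830 W m⁻²)(8.13e-4 m²)(200.4 s) = 1113 J.
Photons incident: 1113 / 5.311e-19 = 2.096e21, i.e. 2.096e21/6.022e23 = 0.003481 mol.
Photons absorbed: 0.170 × 0.003481 = 5.918e-4 mol.
Φ = 7.728e-5 mol / 5.918e-4 mol photons = 0.13.

Φ = 0.13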